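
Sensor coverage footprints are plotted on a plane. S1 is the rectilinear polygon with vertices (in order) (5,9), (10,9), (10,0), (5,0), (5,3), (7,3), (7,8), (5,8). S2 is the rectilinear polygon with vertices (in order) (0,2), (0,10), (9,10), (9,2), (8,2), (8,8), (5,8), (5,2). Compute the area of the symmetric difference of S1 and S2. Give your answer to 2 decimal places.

|S1| = 35, |S2| = 54, |S1∩S2| = 10.
|S1 △ S2| = |S1| + |S2| − 2·|S1∩S2| = 35 + 54 − 20 = 69.00.

69.00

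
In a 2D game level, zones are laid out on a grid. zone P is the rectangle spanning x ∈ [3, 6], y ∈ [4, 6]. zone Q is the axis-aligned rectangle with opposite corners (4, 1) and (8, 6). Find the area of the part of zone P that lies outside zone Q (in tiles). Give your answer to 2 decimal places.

2.00

|zone P∩zone Q|: x∈[4,6], y∈[4,6] → 2·2 = 4.
|zone P| = 6.
|zone P ∖ zone Q| = |zone P| − |zone P∩zone Q| = 6 − 4 = 2.00.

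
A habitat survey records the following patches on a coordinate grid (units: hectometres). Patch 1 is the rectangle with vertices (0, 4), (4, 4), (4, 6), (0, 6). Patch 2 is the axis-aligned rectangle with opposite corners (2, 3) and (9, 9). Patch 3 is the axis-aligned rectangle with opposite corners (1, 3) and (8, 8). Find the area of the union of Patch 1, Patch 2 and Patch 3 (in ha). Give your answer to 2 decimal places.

By inclusion–exclusion:
Individual areas: |Patch 1| = 8, |Patch 2| = 42, |Patch 3| = 35.
|Patch 1∩Patch 2|: x∈[2,4], y∈[4,6] → 2·2 = 4.
|Patch 1∩Patch 3|: x∈[1,4], y∈[4,6] → 3·2 = 6.
|Patch 2∩Patch 3|: x∈[2,8], y∈[3,8] → 6·5 = 30.
|Patch 1∩Patch 2∩Patch 3| = 4.
|Patch 1 ∪ Patch 2 ∪ Patch 3| = 85 − 40 + 4 = 49.00.

49.00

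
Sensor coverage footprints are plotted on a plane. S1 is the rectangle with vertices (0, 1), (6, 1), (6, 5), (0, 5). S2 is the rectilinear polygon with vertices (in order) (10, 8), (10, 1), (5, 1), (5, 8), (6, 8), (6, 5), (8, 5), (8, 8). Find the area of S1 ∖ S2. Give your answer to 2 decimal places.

|S1| = 24, |S1∩S2| = 4.
|S1 ∖ S2| = |S1| − |S1∩S2| = 24 − 4 = 20.00.

20.00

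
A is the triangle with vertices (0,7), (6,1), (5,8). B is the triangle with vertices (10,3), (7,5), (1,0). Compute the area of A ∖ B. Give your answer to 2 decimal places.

|A| = 18, |A∩B| = 1.9584.
|A ∖ B| = |A| − |A∩B| = 18 − 1.9584 = 16.04.

16.04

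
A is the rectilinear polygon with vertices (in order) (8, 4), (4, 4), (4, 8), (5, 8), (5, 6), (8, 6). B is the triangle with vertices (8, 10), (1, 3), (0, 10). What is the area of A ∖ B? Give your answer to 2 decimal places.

8.50

|A| = 10, |A∩B| = 1.5.
|A ∖ B| = |A| − |A∩B| = 10 − 1.5 = 8.50.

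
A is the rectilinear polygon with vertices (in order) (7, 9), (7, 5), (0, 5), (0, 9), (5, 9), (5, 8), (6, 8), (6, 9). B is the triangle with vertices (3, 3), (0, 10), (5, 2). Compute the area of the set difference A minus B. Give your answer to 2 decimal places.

|A| = 27, |A∩B| = 2.3571.
|A ∖ B| = |A| − |A∩B| = 27 − 2.3571 = 24.64.

24.64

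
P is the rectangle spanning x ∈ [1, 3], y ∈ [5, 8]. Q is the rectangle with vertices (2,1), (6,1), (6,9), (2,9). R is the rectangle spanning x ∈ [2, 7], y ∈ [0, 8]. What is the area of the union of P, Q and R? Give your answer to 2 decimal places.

By inclusion–exclusion:
Individual areas: |P| = 6, |Q| = 32, |R| = 40.
|P∩Q|: x∈[2,3], y∈[5,8] → 1·3 = 3.
|P∩R|: x∈[2,3], y∈[5,8] → 1·3 = 3.
|Q∩R|: x∈[2,6], y∈[1,8] → 4·7 = 28.
|P∩Q∩R| = 3.
|P ∪ Q ∪ R| = 78 − 34 + 3 = 47.00.

47.00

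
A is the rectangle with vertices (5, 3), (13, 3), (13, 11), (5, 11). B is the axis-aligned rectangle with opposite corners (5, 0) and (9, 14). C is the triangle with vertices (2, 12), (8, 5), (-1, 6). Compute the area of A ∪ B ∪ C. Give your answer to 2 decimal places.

111.75

By inclusion–exclusion:
Individual areas: |A| = 64, |B| = 56, |C| = 28.5.
|A∩B|: x∈[5,9], y∈[3,11] → 4·8 = 32.
|A∩C| = 4.75.
|B∩C| = 4.75.
|A∩B∩C| = 4.75.
|A ∪ B ∪ C| = 148.5 − 41.5 + 4.75 = 111.75.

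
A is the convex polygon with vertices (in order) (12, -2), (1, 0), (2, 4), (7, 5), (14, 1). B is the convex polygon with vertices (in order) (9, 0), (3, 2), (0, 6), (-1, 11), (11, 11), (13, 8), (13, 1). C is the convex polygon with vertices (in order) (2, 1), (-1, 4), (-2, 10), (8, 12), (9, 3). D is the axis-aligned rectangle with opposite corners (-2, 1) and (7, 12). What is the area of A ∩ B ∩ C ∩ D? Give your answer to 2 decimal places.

12.03

The intersection is the polygon with vertices (4.154,1.615), (3,2), (1.875,3.5), (2,4), (7,5), (7,2.429).
By the shoelace formula its area is 12.03.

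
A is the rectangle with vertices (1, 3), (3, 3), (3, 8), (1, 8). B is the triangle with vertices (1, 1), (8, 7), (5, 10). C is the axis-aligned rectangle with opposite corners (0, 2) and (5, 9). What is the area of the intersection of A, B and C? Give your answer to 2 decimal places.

The intersection is the polygon with vertices (1.889,3), (3,5.5), (3,3).
By the shoelace formula its area is 1.39.

1.39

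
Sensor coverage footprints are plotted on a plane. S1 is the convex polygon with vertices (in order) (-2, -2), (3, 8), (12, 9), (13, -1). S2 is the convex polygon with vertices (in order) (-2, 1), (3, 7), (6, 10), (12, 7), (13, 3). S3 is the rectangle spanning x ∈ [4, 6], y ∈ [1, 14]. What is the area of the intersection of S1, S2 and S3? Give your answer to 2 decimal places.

12.57

The intersection is the polygon with vertices (4.125,8.125), (6,8.333), (6,2.067), (4,1.8), (4,8).
By the shoelace formula its area is 12.57.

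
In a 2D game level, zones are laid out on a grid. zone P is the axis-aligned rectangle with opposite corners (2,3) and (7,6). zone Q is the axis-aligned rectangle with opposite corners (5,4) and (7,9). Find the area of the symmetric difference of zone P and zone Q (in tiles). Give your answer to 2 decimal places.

|zone P∩zone Q|: x∈[5,7], y∈[4,6] → 2·2 = 4.
|zone P △ zone Q| = |zone P| + |zone Q| − 2·|zone P∩zone Q| = 15 + 10 − 8 = 17.00.

17.00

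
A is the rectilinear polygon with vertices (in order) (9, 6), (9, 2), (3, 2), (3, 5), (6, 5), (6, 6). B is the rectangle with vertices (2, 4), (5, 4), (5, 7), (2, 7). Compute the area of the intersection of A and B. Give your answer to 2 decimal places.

The intersection is the polygon with vertices (3,5), (5,5), (5,4), (3,4).
By the shoelace formula its area is 2.00.

2.00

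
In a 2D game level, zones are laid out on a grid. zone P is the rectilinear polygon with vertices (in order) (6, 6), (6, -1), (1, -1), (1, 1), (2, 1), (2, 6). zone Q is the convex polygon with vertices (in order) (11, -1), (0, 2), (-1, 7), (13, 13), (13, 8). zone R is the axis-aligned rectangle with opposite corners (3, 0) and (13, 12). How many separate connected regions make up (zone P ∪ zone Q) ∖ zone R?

3

(zone P ∪ zone Q) ∖ zone R splits into 3 disjoint pieces (area 29.474, area 1.1667, area 1.9444).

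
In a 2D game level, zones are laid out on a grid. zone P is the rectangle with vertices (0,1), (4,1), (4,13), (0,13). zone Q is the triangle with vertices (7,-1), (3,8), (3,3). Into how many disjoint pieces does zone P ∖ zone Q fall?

1

zone P ∖ zone Q is a single connected region.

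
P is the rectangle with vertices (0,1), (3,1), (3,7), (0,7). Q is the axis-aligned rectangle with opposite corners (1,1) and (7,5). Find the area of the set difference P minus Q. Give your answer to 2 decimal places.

10.00

|P∩Q|: x∈[1,3], y∈[1,5] → 2·4 = 8.
|P| = 18.
|P ∖ Q| = |P| − |P∩Q| = 18 − 8 = 10.00.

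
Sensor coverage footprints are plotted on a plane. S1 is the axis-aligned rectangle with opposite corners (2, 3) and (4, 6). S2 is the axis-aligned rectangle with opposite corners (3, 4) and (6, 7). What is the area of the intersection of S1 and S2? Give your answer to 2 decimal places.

|S1∩S2|: x∈[3,4], y∈[4,6] → 1·2 = 2.

2.00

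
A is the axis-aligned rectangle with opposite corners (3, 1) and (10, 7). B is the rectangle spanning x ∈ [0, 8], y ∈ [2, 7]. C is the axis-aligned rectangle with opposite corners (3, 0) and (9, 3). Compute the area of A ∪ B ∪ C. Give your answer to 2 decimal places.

By inclusion–exclusion:
Individual areas: |A| = 42, |B| = 40, |C| = 18.
|A∩B|: x∈[3,8], y∈[2,7] → 5·5 = 25.
|A∩C|: x∈[3,9], y∈[1,3] → 6·2 = 12.
|B∩C|: x∈[3,8], y∈[2,3] → 5·1 = 5.
|A∩B∩C| = 5.
|A ∪ B ∪ C| = 100 − 42 + 5 = 63.00.

63.00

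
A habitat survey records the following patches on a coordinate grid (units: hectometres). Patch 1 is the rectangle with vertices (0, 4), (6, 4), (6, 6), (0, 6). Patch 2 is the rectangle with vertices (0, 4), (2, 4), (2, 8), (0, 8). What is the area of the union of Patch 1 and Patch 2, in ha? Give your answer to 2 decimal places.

16.00

By inclusion–exclusion:
Individual areas: |Patch 1| = 12, |Patch 2| = 8.
|Patch 1∩Patch 2|: x∈[0,2], y∈[4,6] → 2·2 = 4.
|Patch 1 ∪ Patch 2| = 20 − 4 = 16.00.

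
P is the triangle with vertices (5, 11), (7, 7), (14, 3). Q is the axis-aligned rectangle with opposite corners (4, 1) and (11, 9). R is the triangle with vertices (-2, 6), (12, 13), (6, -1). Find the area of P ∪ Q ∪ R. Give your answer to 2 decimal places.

98.22

By inclusion–exclusion:
Individual areas: |P| = 10, |Q| = 56, |R| = 77.
|P∩Q| = 7.3214.
|P∩R| = 5.992.
|Q∩R| = 36.5714.
|P∩Q∩R| = 5.102.
|P ∪ Q ∪ R| = 143 − 49.8848 + 5.102 = 98.22.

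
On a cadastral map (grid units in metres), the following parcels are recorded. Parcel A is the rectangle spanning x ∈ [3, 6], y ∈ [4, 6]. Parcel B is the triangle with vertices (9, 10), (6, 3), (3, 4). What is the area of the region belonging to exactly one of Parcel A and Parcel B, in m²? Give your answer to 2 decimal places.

10.00

|Parcel A| = 6, |Parcel B| = 12, |Parcel A∩Parcel B| = 4.
|Parcel A △ Parcel B| = |Parcel A| + |Parcel B| − 2·|Parcel A∩Parcel B| = 6 + 12 − 8 = 10.00.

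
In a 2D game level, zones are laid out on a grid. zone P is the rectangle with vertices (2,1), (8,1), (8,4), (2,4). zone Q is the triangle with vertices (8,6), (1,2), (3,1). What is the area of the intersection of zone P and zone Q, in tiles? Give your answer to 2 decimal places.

The intersection is the polygon with vertices (6,4), (3,1), (2,1.5), (2,2.571), (4.5,4).
By the shoelace formula its area is 5.46.

5.46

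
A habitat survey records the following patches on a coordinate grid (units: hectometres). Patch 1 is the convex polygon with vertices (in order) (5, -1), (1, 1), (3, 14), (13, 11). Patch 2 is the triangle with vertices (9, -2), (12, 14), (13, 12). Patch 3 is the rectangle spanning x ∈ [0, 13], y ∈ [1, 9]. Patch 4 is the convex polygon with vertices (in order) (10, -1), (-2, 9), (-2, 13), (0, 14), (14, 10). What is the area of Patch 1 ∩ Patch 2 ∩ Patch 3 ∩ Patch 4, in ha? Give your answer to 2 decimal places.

The intersection is the polygon with vertices (11.062,9), (11.667,9), (10.826,7.739).
By the shoelace formula its area is 0.38.

0.38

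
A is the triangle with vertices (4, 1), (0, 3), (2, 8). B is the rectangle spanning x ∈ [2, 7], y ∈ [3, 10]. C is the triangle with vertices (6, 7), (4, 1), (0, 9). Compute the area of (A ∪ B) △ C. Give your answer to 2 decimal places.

30.57

|A ∪ B| = 43.4286.
|(A ∪ B) ∩ C| = 16.4286.
|(A ∪ B) △ C| = 43.4286 + 20 − 32.8571 = 30.57.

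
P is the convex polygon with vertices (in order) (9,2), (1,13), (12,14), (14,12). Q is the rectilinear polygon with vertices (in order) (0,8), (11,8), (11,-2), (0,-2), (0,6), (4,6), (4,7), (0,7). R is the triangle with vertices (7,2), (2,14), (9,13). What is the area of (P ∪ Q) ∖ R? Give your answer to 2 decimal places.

126.54

|P ∪ Q| = 164.4091.
|(P ∪ Q) ∩ R| = 37.8683.
|(P ∪ Q) ∖ R| = 164.4091 − 37.8683 = 126.54.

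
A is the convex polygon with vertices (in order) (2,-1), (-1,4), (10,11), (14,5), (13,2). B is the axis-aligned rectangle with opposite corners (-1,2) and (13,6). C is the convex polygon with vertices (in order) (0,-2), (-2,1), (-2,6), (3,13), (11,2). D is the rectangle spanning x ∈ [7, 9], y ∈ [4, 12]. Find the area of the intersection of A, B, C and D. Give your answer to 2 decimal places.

3.43

The intersection is the polygon with vertices (8.091,6), (9,4.75), (9,4), (7,4), (7,6).
By the shoelace formula its area is 3.43.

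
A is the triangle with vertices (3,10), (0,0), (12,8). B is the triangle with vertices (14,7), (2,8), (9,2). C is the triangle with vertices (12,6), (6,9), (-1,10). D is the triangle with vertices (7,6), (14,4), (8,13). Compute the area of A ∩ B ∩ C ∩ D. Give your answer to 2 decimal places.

The intersection is the polygon with vertices (10.286,6.857), (9.947,6.632), (7.21,7.474), (7.223,7.565), (9.2,7.4).
By the shoelace formula its area is 1.04.

1.04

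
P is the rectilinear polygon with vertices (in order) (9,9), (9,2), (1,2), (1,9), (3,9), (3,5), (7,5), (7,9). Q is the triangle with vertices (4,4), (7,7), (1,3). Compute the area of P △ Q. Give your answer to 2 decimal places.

39.00

|P| = 40, |Q| = 3, |P∩Q| = 2.
|P △ Q| = |P| + |Q| − 2·|P∩Q| = 40 + 3 − 4 = 39.00.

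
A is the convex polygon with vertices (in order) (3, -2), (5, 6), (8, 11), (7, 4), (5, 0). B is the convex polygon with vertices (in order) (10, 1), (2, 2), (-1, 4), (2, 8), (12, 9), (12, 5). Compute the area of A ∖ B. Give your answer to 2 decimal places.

5.72

|A| = 20, |A∩B| = 14.2778.
|A ∖ B| = |A| − |A∩B| = 20 − 14.2778 = 5.72.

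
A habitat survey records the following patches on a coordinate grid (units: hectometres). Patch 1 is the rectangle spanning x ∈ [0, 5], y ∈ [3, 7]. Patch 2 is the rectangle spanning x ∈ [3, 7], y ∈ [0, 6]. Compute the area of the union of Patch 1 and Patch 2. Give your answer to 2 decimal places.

38.00

By inclusion–exclusion:
Individual areas: |Patch 1| = 20, |Patch 2| = 24.
|Patch 1∩Patch 2|: x∈[3,5], y∈[3,6] → 2·3 = 6.
|Patch 1 ∪ Patch 2| = 44 − 6 = 38.00.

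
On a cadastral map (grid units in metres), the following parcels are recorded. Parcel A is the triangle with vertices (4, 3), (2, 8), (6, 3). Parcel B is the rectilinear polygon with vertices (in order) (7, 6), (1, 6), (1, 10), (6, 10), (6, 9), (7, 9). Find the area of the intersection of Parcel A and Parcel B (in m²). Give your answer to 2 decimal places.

0.80

The intersection is the polygon with vertices (2,8), (3.6,6), (2.8,6).
By the shoelace formula its area is 0.80.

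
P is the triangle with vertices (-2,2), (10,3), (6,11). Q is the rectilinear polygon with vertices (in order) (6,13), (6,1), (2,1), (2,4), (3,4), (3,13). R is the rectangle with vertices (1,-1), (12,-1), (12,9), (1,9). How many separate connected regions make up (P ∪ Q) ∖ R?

2

(P ∪ Q) ∖ R splits into 2 disjoint pieces (area 4.6875, area 13).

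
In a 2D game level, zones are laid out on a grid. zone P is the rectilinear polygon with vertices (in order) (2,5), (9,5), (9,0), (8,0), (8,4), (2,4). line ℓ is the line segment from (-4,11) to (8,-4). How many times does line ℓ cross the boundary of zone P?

The segment lies entirely outside zone P and never meets its boundary.

0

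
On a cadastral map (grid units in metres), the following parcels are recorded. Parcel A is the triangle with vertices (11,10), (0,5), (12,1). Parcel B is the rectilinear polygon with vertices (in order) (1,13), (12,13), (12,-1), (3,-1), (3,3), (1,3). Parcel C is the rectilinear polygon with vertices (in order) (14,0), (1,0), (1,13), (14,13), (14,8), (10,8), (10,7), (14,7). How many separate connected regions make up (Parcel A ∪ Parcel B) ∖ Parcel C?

(Parcel A ∪ Parcel B) ∖ Parcel C splits into 3 disjoint pieces (area 0.3939, area 2, area 9).

3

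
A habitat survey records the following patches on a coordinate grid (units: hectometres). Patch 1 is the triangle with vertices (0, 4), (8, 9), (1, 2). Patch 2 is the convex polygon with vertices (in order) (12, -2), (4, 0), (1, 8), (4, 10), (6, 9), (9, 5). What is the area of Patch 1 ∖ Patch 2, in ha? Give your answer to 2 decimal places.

|Patch 1| = 10.5, |Patch 1∩Patch 2| = 5.7168.
|Patch 1 ∖ Patch 2| = |Patch 1| − |Patch 1∩Patch 2| = 10.5 − 5.7168 = 4.78.

4.78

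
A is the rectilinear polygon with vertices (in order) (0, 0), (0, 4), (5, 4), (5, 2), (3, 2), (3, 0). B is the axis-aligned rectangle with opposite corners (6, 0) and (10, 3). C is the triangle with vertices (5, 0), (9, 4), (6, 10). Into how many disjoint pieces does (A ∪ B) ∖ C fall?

2

(A ∪ B) ∖ C splits into 2 disjoint pieces (area 16, area 10).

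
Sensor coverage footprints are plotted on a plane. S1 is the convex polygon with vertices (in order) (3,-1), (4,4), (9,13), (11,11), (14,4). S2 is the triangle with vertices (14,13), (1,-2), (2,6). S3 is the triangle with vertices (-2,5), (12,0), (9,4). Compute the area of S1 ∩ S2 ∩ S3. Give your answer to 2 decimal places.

The intersection is the polygon with vertices (4.24,4.433), (6.404,4.236), (4.924,2.527), (3.787,2.933), (4,4).
By the shoelace formula its area is 3.02.

3.02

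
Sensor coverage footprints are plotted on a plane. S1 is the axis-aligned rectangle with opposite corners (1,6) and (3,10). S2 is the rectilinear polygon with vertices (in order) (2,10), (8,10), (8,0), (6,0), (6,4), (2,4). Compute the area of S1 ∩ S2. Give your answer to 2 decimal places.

The intersection is the polygon with vertices (3,6), (2,6), (2,10), (3,10).
By the shoelace formula its area is 4.00.

4.00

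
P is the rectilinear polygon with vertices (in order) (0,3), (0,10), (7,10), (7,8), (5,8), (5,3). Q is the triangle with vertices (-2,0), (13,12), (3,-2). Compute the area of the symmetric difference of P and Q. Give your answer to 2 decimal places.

|P| = 39, |Q| = 45, |P∩Q| = 4.225.
|P △ Q| = |P| + |Q| − 2·|P∩Q| = 39 + 45 − 8.45 = 75.55.

75.55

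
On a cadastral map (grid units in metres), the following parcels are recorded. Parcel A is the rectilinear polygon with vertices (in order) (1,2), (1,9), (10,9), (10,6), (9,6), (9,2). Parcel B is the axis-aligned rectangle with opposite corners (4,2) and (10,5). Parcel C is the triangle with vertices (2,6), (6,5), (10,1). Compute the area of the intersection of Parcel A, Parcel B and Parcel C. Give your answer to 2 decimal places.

The intersection is the polygon with vertices (8.4,2), (4,4.75), (4,5), (6,5), (9,2).
By the shoelace formula its area is 4.45.

4.45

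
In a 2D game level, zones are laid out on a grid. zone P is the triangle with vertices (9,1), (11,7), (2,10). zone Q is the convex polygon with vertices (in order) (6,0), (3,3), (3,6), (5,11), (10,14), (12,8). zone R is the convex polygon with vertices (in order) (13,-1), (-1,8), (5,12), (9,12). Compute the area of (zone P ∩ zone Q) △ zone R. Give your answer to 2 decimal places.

|zone P ∩ zone Q| = 23.7061.
|(zone P ∩ zone Q) ∩ zone R| = 23.5022.
|(zone P ∩ zone Q) △ zone R| = 23.7061 + 81 − 47.0045 = 57.70.

57.70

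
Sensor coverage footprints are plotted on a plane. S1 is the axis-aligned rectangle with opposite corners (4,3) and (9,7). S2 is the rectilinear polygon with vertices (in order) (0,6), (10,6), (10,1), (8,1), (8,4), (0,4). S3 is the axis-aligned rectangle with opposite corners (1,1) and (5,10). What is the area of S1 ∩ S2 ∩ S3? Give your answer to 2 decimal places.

The intersection is the polygon with vertices (4,4), (4,6), (5,6), (5,4).
By the shoelace formula its area is 2.00.

2.00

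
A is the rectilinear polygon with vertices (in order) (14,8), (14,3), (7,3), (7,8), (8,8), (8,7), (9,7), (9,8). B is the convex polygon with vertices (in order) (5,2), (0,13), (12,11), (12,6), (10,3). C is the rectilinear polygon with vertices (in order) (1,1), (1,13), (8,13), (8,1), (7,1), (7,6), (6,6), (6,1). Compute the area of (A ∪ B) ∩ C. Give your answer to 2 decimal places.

|A ∪ B| = 98.
|(A ∪ B) ∩ C| = 49.55.

49.55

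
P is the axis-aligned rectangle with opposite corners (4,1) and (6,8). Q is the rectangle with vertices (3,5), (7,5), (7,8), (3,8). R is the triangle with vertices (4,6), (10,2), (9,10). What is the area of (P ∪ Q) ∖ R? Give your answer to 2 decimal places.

14.17

|P ∪ Q| = 20.
|(P ∪ Q) ∩ R| = 5.8333.
|(P ∪ Q) ∖ R| = 20 − 5.8333 = 14.17.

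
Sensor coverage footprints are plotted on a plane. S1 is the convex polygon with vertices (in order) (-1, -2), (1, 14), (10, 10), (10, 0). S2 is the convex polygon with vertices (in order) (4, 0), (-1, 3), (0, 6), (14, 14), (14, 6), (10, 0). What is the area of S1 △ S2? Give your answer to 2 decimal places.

89.84

|S1| = 131, |S2| = 125, |S1∩S2| = 83.0785.
|S1 △ S2| = |S1| + |S2| − 2·|S1∩S2| = 131 + 125 − 166.157 = 89.84.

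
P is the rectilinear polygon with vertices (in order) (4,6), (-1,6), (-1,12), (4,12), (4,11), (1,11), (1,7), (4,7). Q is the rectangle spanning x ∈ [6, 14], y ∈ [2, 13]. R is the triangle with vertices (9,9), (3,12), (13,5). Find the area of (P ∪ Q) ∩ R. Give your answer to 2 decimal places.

|P ∪ Q| = 106.
|(P ∪ Q) ∩ R| = 5.20.

5.20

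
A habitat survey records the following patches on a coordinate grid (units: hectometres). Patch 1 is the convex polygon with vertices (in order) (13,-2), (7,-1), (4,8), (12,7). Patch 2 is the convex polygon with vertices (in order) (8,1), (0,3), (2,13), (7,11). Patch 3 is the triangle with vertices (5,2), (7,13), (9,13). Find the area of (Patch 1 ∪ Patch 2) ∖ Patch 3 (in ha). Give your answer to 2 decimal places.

|Patch 1 ∪ Patch 2| = 110.6847.
|(Patch 1 ∪ Patch 2) ∩ Patch 3| = 5.6414.
|(Patch 1 ∪ Patch 2) ∖ Patch 3| = 110.6847 − 5.6414 = 105.04.

105.04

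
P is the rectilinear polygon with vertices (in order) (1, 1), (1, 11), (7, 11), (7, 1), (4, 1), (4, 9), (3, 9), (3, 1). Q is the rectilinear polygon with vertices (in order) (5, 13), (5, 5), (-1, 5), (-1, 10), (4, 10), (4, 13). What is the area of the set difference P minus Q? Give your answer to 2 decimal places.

|P| = 52, |P∩Q| = 17.
|P ∖ Q| = |P| − |P∩Q| = 52 − 17 = 35.00.

35.00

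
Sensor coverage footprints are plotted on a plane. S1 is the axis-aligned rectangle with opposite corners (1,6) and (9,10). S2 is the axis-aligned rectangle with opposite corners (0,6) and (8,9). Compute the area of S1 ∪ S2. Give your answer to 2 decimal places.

35.00

By inclusion–exclusion:
Individual areas: |S1| = 32, |S2| = 24.
|S1∩S2|: x∈[1,8], y∈[6,9] → 7·3 = 21.
|S1 ∪ S2| = 56 − 21 = 35.00.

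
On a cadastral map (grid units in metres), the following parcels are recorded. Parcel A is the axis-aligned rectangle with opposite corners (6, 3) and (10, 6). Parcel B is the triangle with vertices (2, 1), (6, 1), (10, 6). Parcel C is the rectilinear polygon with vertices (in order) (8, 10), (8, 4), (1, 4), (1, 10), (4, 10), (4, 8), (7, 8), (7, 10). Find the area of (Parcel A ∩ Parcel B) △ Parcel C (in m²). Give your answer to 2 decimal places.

|Parcel A ∩ Parcel B| = 3.4.
|(Parcel A ∩ Parcel B) ∩ Parcel C| = 0.45.
|(Parcel A ∩ Parcel B) △ Parcel C| = 3.4 + 36 − 0.9 = 38.50.

38.50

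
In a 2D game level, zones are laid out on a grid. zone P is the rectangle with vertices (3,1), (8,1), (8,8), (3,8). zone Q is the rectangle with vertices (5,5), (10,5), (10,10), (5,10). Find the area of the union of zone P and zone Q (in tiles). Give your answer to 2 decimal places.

51.00

By inclusion–exclusion:
Individual areas: |zone P| = 35, |zone Q| = 25.
|zone P∩zone Q|: x∈[5,8], y∈[5,8] → 3·3 = 9.
|zone P ∪ zone Q| = 60 − 9 = 51.00.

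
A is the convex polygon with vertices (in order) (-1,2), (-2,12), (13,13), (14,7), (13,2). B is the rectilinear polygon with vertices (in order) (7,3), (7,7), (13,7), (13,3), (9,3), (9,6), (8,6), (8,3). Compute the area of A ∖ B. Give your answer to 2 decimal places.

137.00

|A| = 158, |A∩B| = 21.
|A ∖ B| = |A| − |A∩B| = 158 − 21 = 137.00.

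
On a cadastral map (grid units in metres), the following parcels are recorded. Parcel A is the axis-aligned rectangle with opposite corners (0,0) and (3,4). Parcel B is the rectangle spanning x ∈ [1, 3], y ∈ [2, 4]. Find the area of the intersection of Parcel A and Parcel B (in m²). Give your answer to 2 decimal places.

4.00

|Parcel A∩Parcel B|: x∈[1,3], y∈[2,4] → 2·2 = 4.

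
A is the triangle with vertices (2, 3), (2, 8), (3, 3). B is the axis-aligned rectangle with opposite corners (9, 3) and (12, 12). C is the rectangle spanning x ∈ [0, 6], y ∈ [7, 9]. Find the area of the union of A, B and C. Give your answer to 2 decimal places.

41.40

By inclusion–exclusion:
Individual areas: |A| = 2.5, |B| = 27, |C| = 12.
|A∩B| = 0.
|A∩C| = 0.1.
|B∩C| = 0 (no overlap).
|A∩B∩C| = 0.
|A ∪ B ∪ C| = 41.5 − 0.1 + 0 = 41.40.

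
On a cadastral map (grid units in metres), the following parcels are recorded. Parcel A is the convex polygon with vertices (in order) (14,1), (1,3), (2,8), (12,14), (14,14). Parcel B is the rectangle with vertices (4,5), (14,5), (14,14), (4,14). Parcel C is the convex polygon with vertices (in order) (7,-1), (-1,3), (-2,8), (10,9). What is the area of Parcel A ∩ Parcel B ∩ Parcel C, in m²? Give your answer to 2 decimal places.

20.10

The intersection is the polygon with vertices (4,5), (4,8.5), (10,9), (8.8,5).
By the shoelace formula its area is 20.10.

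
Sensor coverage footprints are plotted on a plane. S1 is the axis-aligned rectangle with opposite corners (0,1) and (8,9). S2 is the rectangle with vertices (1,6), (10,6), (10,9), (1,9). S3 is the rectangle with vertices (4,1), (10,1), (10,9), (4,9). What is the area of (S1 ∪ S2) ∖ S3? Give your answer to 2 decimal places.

|S1 ∪ S2| = 70.
|(S1 ∪ S2) ∩ S3| = 38.
|(S1 ∪ S2) ∖ S3| = 70 − 38 = 32.00.

32.00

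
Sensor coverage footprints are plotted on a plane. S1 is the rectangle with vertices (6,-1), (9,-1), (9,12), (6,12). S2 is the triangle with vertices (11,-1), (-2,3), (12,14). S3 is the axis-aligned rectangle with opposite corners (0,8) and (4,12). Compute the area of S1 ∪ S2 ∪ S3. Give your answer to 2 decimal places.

By inclusion–exclusion:
Individual areas: |S1| = 39, |S2| = 99.5, |S3| = 16.
|S1∩S2| = 31.1621.
|S1∩S3| = 0 (no overlap).
|S2∩S3| = 0.
|S1∩S2∩S3| = 0.
|S1 ∪ S2 ∪ S3| = 154.5 − 31.1621 + 0 = 123.34.

123.34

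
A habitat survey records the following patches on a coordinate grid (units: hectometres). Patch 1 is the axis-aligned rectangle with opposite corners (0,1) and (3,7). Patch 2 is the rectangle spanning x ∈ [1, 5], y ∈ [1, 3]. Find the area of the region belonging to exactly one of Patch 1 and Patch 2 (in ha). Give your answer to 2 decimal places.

|Patch 1∩Patch 2|: x∈[1,3], y∈[1,3] → 2·2 = 4.
|Patch 1 △ Patch 2| = |Patch 1| + |Patch 2| − 2·|Patch 1∩Patch 2| = 18 + 8 − 8 = 18.00.

18.00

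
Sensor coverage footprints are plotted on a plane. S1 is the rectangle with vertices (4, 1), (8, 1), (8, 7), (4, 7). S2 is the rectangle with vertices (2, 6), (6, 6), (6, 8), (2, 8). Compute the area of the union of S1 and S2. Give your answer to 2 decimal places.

By inclusion–exclusion:
Individual areas: |S1| = 24, |S2| = 8.
|S1∩S2|: x∈[4,6], y∈[6,7] → 2·1 = 2.
|S1 ∪ S2| = 32 − 2 = 30.00.

30.00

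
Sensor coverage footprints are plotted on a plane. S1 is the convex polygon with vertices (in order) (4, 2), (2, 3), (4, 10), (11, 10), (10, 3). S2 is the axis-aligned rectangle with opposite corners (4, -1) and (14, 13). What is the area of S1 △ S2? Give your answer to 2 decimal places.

99.50

|S1| = 56.5, |S2| = 140, |S1∩S2| = 48.5.
|S1 △ S2| = |S1| + |S2| − 2·|S1∩S2| = 56.5 + 140 − 97 = 99.50.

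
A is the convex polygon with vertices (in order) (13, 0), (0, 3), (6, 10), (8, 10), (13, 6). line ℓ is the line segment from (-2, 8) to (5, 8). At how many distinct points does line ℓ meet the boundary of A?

The segment meets the boundary at (4.286,8).

1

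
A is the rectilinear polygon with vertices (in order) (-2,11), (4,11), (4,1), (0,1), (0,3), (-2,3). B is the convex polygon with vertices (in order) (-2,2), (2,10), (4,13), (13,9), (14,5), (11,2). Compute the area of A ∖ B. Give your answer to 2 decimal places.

24.08

|A| = 56, |A∩B| = 31.9167.
|A ∖ B| = |A| − |A∩B| = 56 − 31.9167 = 24.08.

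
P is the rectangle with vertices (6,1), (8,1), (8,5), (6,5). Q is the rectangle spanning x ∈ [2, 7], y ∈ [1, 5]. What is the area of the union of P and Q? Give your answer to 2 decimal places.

24.00

By inclusion–exclusion:
Individual areas: |P| = 8, |Q| = 20.
|P∩Q|: x∈[6,7], y∈[1,5] → 1·4 = 4.
|P ∪ Q| = 28 − 4 = 24.00.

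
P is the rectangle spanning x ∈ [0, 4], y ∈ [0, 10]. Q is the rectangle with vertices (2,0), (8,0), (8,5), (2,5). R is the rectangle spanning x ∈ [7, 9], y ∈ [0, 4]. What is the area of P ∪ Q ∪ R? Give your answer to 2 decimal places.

By inclusion–exclusion:
Individual areas: |P| = 40, |Q| = 30, |R| = 8.
|P∩Q|: x∈[2,4], y∈[0,5] → 2·5 = 10.
|P∩R| = 0 (no overlap).
|Q∩R|: x∈[7,8], y∈[0,4] → 1·4 = 4.
|P∩Q∩R| = 0.
|P ∪ Q ∪ R| = 78 − 14 + 0 = 64.00.

64.00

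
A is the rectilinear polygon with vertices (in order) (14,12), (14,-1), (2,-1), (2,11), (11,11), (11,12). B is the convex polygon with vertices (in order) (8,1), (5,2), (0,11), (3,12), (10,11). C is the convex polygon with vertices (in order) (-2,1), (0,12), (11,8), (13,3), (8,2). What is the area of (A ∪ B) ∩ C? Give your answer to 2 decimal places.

79.18

The region (A ∪ B) ∩ C is the polygon with vertices (2,7.4), (0,11), (1.435,11.478), (11,8), (13,3), (8,2), (2,1.4).
By the shoelace formula its area is 79.18.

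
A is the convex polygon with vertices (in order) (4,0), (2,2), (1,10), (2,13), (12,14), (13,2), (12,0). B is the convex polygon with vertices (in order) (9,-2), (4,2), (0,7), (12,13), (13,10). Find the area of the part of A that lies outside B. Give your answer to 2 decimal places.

54.43

|A| = 145.5, |A∩B| = 91.0658.
|A ∖ B| = |A| − |A∩B| = 145.5 − 91.0658 = 54.43.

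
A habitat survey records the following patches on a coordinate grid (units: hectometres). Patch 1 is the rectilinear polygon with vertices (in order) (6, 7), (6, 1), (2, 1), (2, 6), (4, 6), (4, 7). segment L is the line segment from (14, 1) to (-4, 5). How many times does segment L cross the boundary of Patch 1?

2

The segment meets the boundary at (2,3.667), (6,2.778).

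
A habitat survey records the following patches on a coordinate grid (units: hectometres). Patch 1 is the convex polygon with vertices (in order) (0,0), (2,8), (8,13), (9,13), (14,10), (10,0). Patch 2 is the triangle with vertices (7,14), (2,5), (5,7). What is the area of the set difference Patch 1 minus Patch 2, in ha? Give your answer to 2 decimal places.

|Patch 1| = 121.5, |Patch 1∩Patch 2| = 7.3917.
|Patch 1 ∖ Patch 2| = |Patch 1| − |Patch 1∩Patch 2| = 121.5 − 7.3917 = 114.11.

114.11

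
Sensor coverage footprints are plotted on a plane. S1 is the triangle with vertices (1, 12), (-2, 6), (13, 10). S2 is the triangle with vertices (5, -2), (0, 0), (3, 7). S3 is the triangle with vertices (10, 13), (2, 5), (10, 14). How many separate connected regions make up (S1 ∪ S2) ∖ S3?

(S1 ∪ S2) ∖ S3 splits into 4 disjoint pieces (area 9.1169, area 28.3706, area 20.0341, area 0.3849).

4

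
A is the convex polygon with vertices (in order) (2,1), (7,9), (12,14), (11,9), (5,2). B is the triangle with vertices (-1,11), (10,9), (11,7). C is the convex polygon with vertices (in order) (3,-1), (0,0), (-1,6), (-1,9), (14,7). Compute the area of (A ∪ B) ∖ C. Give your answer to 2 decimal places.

|A ∪ B| = 39.0612.
|(A ∪ B) ∩ C| = 19.1289.
|(A ∪ B) ∖ C| = 39.0612 − 19.1289 = 19.93.

19.93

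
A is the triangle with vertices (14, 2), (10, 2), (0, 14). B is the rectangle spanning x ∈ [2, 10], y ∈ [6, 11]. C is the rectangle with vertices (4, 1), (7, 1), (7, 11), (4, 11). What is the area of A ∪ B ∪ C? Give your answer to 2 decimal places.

By inclusion–exclusion:
Individual areas: |A| = 24, |B| = 40, |C| = 30.
|A∩B| = 9.1667.
|A∩C| = 5.6571.
|B∩C|: x∈[4,7], y∈[6,11] → 3·5 = 15.
|A∩B∩C| = 5.5905.
|A ∪ B ∪ C| = 94 − 29.8238 + 5.5905 = 69.77.

69.77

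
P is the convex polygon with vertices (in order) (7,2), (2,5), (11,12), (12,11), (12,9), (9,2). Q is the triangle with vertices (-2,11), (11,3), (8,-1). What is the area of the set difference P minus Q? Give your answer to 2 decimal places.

|P| = 50, |P∩Q| = 18.7065.
|P ∖ Q| = |P| − |P∩Q| = 50 − 18.7065 = 31.29.

31.29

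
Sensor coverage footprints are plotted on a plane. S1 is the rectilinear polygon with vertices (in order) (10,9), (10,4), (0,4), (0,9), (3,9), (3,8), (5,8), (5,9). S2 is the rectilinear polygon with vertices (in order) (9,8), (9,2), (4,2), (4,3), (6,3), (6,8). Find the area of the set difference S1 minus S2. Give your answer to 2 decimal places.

|S1| = 48, |S1∩S2| = 12.
|S1 ∖ S2| = |S1| − |S1∩S2| = 48 − 12 = 36.00.

36.00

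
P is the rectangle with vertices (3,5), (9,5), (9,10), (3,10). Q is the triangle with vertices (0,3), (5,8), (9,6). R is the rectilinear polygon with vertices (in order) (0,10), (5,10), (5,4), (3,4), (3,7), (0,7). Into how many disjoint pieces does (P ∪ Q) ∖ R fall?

2

(P ∪ Q) ∖ R splits into 2 disjoint pieces (area 20.1667, area 3).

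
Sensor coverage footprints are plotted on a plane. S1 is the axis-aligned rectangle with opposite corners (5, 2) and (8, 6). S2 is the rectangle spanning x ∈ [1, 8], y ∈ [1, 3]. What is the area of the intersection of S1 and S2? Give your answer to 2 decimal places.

3.00

|S1∩S2|: x∈[5,8], y∈[2,3] → 3·1 = 3.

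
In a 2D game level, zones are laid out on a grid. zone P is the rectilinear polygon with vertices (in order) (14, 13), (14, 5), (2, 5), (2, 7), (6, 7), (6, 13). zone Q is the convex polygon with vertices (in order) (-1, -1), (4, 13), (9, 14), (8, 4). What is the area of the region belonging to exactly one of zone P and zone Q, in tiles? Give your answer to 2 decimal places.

|zone P| = 72, |zone Q| = 75, |zone P∩zone Q| = 28.
|zone P △ zone Q| = |zone P| + |zone Q| − 2·|zone P∩zone Q| = 72 + 75 − 56 = 91.00.

91.00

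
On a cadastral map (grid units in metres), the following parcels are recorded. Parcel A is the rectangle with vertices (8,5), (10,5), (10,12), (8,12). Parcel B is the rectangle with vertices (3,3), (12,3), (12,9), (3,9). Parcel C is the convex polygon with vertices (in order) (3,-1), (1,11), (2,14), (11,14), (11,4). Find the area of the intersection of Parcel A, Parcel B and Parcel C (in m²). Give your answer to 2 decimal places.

The intersection is the polygon with vertices (8,5), (8,9), (10,9), (10,5).
By the shoelace formula its area is 8.00.

8.00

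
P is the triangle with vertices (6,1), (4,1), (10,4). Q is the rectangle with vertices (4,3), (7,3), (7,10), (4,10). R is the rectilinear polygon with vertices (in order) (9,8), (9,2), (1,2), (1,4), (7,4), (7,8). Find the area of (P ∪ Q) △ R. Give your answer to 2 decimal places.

39.58

|P ∪ Q| = 24.
|(P ∪ Q) ∩ R| = 4.2083.
|(P ∪ Q) △ R| = 24 + 24 − 8.4167 = 39.58.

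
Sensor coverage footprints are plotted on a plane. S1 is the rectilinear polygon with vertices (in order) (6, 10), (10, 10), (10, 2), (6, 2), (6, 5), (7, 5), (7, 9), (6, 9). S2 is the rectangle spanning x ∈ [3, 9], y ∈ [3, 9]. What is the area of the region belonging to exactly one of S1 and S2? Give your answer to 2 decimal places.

36.00

|S1| = 28, |S2| = 36, |S1∩S2| = 14.
|S1 △ S2| = |S1| + |S2| − 2·|S1∩S2| = 28 + 36 − 28 = 36.00.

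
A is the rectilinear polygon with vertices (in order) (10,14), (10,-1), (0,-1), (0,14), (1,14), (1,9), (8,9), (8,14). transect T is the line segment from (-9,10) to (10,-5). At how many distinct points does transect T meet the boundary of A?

2

The segment meets the boundary at (4.933,-1), (0,2.895).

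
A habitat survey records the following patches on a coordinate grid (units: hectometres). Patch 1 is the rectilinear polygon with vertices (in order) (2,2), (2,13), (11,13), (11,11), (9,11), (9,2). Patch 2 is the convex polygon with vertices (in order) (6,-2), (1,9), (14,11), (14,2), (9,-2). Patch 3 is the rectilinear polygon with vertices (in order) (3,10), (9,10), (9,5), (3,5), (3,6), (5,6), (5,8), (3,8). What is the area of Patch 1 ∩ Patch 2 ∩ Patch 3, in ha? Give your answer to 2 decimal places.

24.44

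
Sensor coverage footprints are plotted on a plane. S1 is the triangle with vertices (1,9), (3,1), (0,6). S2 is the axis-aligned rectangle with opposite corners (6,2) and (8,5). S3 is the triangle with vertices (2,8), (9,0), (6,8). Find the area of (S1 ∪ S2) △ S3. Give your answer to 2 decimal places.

20.83

|S1 ∪ S2| = 13.
|(S1 ∪ S2) ∩ S3| = 4.0863.
|(S1 ∪ S2) △ S3| = 13 + 16 − 8.1726 = 20.83.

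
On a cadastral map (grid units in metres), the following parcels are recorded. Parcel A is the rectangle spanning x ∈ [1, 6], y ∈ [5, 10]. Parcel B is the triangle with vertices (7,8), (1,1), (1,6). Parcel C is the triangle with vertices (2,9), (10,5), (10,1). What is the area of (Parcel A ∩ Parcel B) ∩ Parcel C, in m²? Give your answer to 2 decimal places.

1.62

The region (Parcel A ∩ Parcel B) ∩ Parcel C is the polygon with vertices (5.154,5.846), (4,7), (5.2,7.4), (6,7), (6,6.833).
By the shoelace formula its area is 1.62.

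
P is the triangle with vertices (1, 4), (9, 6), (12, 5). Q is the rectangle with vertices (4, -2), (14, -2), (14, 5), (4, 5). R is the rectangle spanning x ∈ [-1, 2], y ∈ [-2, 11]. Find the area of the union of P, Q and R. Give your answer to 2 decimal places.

By inclusion–exclusion:
Individual areas: |P| = 7, |Q| = 70, |R| = 39.
|P∩Q| = 2.7841.
|P∩R| = 0.0795.
|Q∩R| = 0 (no overlap).
|P∩Q∩R| = 0.
|P ∪ Q ∪ R| = 116 − 2.8636 + 0 = 113.14.

113.14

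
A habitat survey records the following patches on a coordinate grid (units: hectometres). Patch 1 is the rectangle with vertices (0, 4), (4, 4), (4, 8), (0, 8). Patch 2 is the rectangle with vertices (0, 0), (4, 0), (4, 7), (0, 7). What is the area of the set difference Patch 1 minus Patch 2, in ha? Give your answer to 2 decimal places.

|Patch 1∩Patch 2|: x∈[0,4], y∈[4,7] → 4·3 = 12.
|Patch 1| = 16.
|Patch 1 ∖ Patch 2| = |Patch 1| − |Patch 1∩Patch 2| = 16 − 12 = 4.00.

4.00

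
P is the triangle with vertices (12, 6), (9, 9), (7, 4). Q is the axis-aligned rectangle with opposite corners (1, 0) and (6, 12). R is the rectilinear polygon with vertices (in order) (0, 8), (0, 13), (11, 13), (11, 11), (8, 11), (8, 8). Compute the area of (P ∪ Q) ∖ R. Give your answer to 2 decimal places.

50.50

|P ∪ Q| = 70.5.
|(P ∪ Q) ∩ R| = 20.
|(P ∪ Q) ∖ R| = 70.5 − 20 = 50.50.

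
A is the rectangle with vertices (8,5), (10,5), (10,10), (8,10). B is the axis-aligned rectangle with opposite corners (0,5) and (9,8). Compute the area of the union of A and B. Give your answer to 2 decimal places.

By inclusion–exclusion:
Individual areas: |A| = 10, |B| = 27.
|A∩B|: x∈[8,9], y∈[5,8] → 1·3 = 3.
|A ∪ B| = 37 − 3 = 34.00.

34.00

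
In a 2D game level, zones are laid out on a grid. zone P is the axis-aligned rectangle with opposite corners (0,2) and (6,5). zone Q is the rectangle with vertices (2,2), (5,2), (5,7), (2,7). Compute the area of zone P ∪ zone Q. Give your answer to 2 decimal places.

By inclusion–exclusion:
Individual areas: |zone P| = 18, |zone Q| = 15.
|zone P∩zone Q|: x∈[2,5], y∈[2,5] → 3·3 = 9.
|zone P ∪ zone Q| = 33 − 9 = 24.00.

24.00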